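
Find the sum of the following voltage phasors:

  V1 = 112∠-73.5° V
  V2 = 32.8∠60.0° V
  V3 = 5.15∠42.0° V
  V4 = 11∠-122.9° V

Step 1 — Convert each phasor to rectangular form:
  V1 = 112·(cos(-73.5°) + j·sin(-73.5°)) = 31.81 - j107.4 V
  V2 = 32.8·(cos(60.0°) + j·sin(60.0°)) = 16.4 + j28.41 V
  V3 = 5.15·(cos(42.0°) + j·sin(42.0°)) = 3.827 + j3.446 V
  V4 = 11·(cos(-122.9°) + j·sin(-122.9°)) = -5.975 - j9.236 V
Step 2 — Sum components: V_total = 46.06 - j84.77 V.
Step 3 — Convert to polar: |V_total| = 96.48 V, ∠V_total = -61.5°.

V_total = 96.48∠-61.5° V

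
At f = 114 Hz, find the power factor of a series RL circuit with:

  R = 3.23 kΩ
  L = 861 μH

Step 1 — Angular frequency: ω = 2π·f = 2π·114 = 716.3 rad/s.
Step 2 — Component impedances:
  R: Z = R = 3230 Ω
  L: Z = jωL = j·716.3·0.000861 = 0 + j0.6167 Ω
Step 3 — Series combination: Z_total = R + L = 3230 + j0.6167 Ω = 3230∠0.0° Ω.
Step 4 — Power factor: PF = cos(φ) = Re(Z)/|Z| = 3230/3230 = 1.
Step 5 — Type: Im(Z) = 0.6167 ⇒ lagging (phase φ = 0.0°).

PF = 1 (lagging, φ = 0.0°)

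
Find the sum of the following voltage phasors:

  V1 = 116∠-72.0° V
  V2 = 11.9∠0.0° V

Step 1 — Convert each phasor to rectangular form:
  V1 = 116·(cos(-72.0°) + j·sin(-72.0°)) = 35.85 - j110.3 V
  V2 = 11.9·(cos(0.0°) + j·sin(0.0°)) = 11.9 V
Step 2 — Sum components: V_total = 47.75 - j110.3 V.
Step 3 — Convert to polar: |V_total| = 120.2 V, ∠V_total = -66.6°.

V_total = 120.2∠-66.6° V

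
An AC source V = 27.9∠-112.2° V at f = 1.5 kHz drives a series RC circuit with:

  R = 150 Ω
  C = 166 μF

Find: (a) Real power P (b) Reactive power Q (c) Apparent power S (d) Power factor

Step 1 — Angular frequency: ω = 2π·f = 2π·1500 = 9425 rad/s.
Step 2 — Component impedances:
  R: Z = R = 150 Ω
  C: Z = 1/(jωC) = -j/(ω·C) = 0 - j0.6392 Ω
Step 3 — Series combination: Z_total = R + C = 150 - j0.6392 Ω = 150∠-0.2° Ω.
Step 4 — Source phasor: V = 27.9∠-112.2° V = -10.54 - j25.83 V.
Step 5 — Current: I = V / Z = -0.06954 - j0.1725 A = 0.186∠-112.0° A.
Step 6 — Complex power: S = V·I* = 5.189 - j0.02211 VA.
Step 7 — Real power: P = Re(S) = 5.189 W.
Step 8 — Reactive power: Q = Im(S) = -0.02211 VAR.
Step 9 — Apparent power: |S| = 5.189 VA.
Step 10 — Power factor: PF = P/|S| = 1 (leading).

(a) P = 5.189 W  (b) Q = -0.02211 VAR  (c) S = 5.189 VA  (d) PF = 1 (leading)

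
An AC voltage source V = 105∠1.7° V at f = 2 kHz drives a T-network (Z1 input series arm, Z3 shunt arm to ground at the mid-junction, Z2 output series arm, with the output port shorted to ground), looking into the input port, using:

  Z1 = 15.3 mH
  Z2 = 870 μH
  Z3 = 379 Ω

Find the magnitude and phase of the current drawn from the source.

Step 1 — Angular frequency: ω = 2π·f = 2π·2000 = 1.257e+04 rad/s.
Step 2 — Component impedances:
  Z1: Z = jωL = j·1.257e+04·0.0153 = 0 + j192.3 Ω
  Z2: Z = jωL = j·1.257e+04·0.00087 = 0 + j10.93 Ω
  Z3: Z = R = 379 Ω
Step 3 — With the output port shorted to ground, the output series arm Z2 runs from the junction to ground; the shunt arm Z3 also runs from the junction to ground. They appear in parallel: Z3 || Z2 = 0.3151 + j10.92 Ω.
Step 4 — Series with input arm Z1: Z_in = Z1 + (Z3 || Z2) = 0.3151 + j203.2 Ω = 203.2∠89.9° Ω.
Step 5 — Source phasor: V = 105∠1.7° V = 105 + j3.115 V.
Step 6 — Ohm's law: I = V / Z_total = (105 + j3.115) / (0.3151 + j203.2) = 0.01613 - j0.5165 A.
Step 7 — Convert to polar: |I| = 0.5168 A, ∠I = -88.2°.

I = 0.5168∠-88.2° A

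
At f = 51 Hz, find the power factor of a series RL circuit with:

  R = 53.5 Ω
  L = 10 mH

Step 1 — Angular frequency: ω = 2π·f = 2π·51 = 320.4 rad/s.
Step 2 — Component impedances:
  R: Z = R = 53.5 Ω
  L: Z = jωL = j·320.4·0.01 = 0 + j3.204 Ω
Step 3 — Series combination: Z_total = R + L = 53.5 + j3.204 Ω = 53.6∠3.4° Ω.
Step 4 — Power factor: PF = cos(φ) = Re(Z)/|Z| = 53.5/53.596 = 0.9982.
Step 5 — Type: Im(Z) = 3.204 ⇒ lagging (phase φ = 3.4°).

PF = 0.9982 (lagging, φ = 3.4°)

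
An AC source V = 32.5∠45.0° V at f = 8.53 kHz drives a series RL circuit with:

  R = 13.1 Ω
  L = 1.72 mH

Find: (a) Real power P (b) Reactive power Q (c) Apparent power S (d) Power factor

Step 1 — Angular frequency: ω = 2π·f = 2π·8530 = 5.36e+04 rad/s.
Step 2 — Component impedances:
  R: Z = R = 13.1 Ω
  L: Z = jωL = j·5.36e+04·0.00172 = 0 + j92.18 Ω
Step 3 — Series combination: Z_total = R + L = 13.1 + j92.18 Ω = 93.11∠81.9° Ω.
Step 4 — Source phasor: V = 32.5∠45.0° V = 22.98 + j22.98 V.
Step 5 — Current: I = V / Z = 0.2791 - j0.2096 A = 0.349∠-36.9° A.
Step 6 — Complex power: S = V·I* = 1.596 + j11.23 VA.
Step 7 — Real power: P = Re(S) = 1.596 W.
Step 8 — Reactive power: Q = Im(S) = 11.23 VAR.
Step 9 — Apparent power: |S| = 11.34 VA.
Step 10 — Power factor: PF = P/|S| = 0.1407 (lagging).

(a) P = 1.596 W  (b) Q = 11.23 VAR  (c) S = 11.34 VA  (d) PF = 0.1407 (lagging)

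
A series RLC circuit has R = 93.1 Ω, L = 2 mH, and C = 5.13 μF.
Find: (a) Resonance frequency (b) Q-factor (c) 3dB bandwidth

Step 1 — Resonance condition Im(Z)=0 gives ω₀ = 1/√(LC).
Step 2 — ω₀ = 1/√(0.002·5.13e-06) = 9872 rad/s.
Step 3 — f₀ = ω₀/(2π) = 1571 Hz.
Step 4 — Series Q: Q = ω₀L/R = 9872·0.002/93.1 = 0.2121.
Step 5 — 3dB bandwidth: Δω = ω₀/Q = 4.655e+04 rad/s; BW = Δω/(2π) = 7409 Hz.

(a) f₀ = 1571 Hz  (b) Q = 0.2121  (c) BW = 7409 Hz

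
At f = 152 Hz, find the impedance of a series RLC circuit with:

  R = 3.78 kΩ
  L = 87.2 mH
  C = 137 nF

Step 1 — Angular frequency: ω = 2π·f = 2π·152 = 955 rad/s.
Step 2 — Component impedances:
  R: Z = R = 3780 Ω
  L: Z = jωL = j·955·0.0872 = 0 + j83.28 Ω
  C: Z = 1/(jωC) = -j/(ω·C) = 0 - j7643 Ω
Step 3 — Series combination: Z_total = R + L + C = 3780 - j7560 Ω = 8452∠-63.4° Ω.

Z = 3780 - j7560 Ω = 8452∠-63.4° Ω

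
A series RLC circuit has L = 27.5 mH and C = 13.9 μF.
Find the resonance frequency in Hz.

Step 1 — Resonance condition Im(Z)=0 gives ω₀ = 1/√(LC).
Step 2 — ω₀ = 1/√(0.0275·1.39e-05) = 1617 rad/s.
Step 3 — f₀ = ω₀/(2π) = 257.4 Hz.

f₀ = 257.4 Hz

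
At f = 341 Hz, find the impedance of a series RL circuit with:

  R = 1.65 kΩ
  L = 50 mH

Step 1 — Angular frequency: ω = 2π·f = 2π·341 = 2143 rad/s.
Step 2 — Component impedances:
  R: Z = R = 1650 Ω
  L: Z = jωL = j·2143·0.05 = 0 + j107.1 Ω
Step 3 — Series combination: Z_total = R + L = 1650 + j107.1 Ω = 1653∠3.7° Ω.

Z = 1650 + j107.1 Ω = 1653∠3.7° Ω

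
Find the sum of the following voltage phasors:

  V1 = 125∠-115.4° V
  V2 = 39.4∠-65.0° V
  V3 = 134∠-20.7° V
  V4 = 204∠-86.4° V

Step 1 — Convert each phasor to rectangular form:
  V1 = 125·(cos(-115.4°) + j·sin(-115.4°)) = -53.62 - j112.9 V
  V2 = 39.4·(cos(-65.0°) + j·sin(-65.0°)) = 16.65 - j35.71 V
  V3 = 134·(cos(-20.7°) + j·sin(-20.7°)) = 125.3 - j47.37 V
  V4 = 204·(cos(-86.4°) + j·sin(-86.4°)) = 12.81 - j203.6 V
Step 2 — Sum components: V_total = 101.2 - j399.6 V.
Step 3 — Convert to polar: |V_total| = 412.2 V, ∠V_total = -75.8°.

V_total = 412.2∠-75.8° V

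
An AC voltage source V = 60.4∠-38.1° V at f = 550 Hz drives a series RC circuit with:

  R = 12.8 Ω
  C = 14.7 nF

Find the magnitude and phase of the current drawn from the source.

Step 1 — Angular frequency: ω = 2π·f = 2π·550 = 3456 rad/s.
Step 2 — Component impedances:
  R: Z = R = 12.8 Ω
  C: Z = 1/(jωC) = -j/(ω·C) = 0 - j1.969e+04 Ω
Step 3 — Series combination: Z_total = R + C = 12.8 - j1.969e+04 Ω = 1.969e+04∠-90.0° Ω.
Step 4 — Source phasor: V = 60.4∠-38.1° V = 47.53 - j37.27 V.
Step 5 — Ohm's law: I = V / Z_total = (47.53 - j37.27) / (12.8 - j1.969e+04) = 0.001895 + j0.002413 A.
Step 6 — Convert to polar: |I| = 0.003068 A, ∠I = 51.9°.

I = 0.003068∠51.9° A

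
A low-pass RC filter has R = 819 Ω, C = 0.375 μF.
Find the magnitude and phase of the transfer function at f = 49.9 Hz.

Step 1 — Angular frequency: ω = 2π·49.9 = 313.5 rad/s.
Step 2 — Transfer function: H(jω) = 1/(1 + jωRC).
Step 3 — Denominator: 1 + jωRC = 1 + j·313.5·819·3.75e-07 = 1 + j0.09629.
Step 4 — H = 0.9908 - j0.09541.
Step 5 — Magnitude: |H| = 0.9954 (-0.0 dB); phase: φ = -5.5°.

|H| = 0.9954 (-0.0 dB), φ = -5.5°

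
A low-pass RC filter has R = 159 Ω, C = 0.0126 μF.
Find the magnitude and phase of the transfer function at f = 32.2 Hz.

Step 1 — Angular frequency: ω = 2π·32.2 = 202.3 rad/s.
Step 2 — Transfer function: H(jω) = 1/(1 + jωRC).
Step 3 — Denominator: 1 + jωRC = 1 + j·202.3·159·1.26e-08 = 1 + j0.0004053.
Step 4 — H = 1 - j0.0004053.
Step 5 — Magnitude: |H| = 1 (-0.0 dB); phase: φ = -0.0°.

|H| = 1 (-0.0 dB), φ = -0.0°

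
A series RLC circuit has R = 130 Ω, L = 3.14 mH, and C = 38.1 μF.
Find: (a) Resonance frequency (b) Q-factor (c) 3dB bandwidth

Step 1 — Resonance condition Im(Z)=0 gives ω₀ = 1/√(LC).
Step 2 — ω₀ = 1/√(0.00314·3.81e-05) = 2891 rad/s.
Step 3 — f₀ = ω₀/(2π) = 460.1 Hz.
Step 4 — Series Q: Q = ω₀L/R = 2891·0.00314/130 = 0.06983.
Step 5 — 3dB bandwidth: Δω = ω₀/Q = 4.14e+04 rad/s; BW = Δω/(2π) = 6589 Hz.

(a) f₀ = 460.1 Hz  (b) Q = 0.06983  (c) BW = 6589 Hz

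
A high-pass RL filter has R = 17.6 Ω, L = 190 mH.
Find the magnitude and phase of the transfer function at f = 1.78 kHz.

Step 1 — Angular frequency: ω = 2π·1780 = 1.118e+04 rad/s.
Step 2 — Transfer function: H(jω) = jωL/(R + jωL).
Step 3 — Numerator jωL = j·2125; denominator R + jωL = 17.6 + j2125.
Step 4 — H = 0.9999 + j0.008282.
Step 5 — Magnitude: |H| = 1 (-0.0 dB); phase: φ = 0.5°.

|H| = 1 (-0.0 dB), φ = 0.5°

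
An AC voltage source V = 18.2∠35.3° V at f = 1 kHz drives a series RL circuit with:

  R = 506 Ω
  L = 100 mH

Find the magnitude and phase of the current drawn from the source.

Step 1 — Angular frequency: ω = 2π·f = 2π·1000 = 6283 rad/s.
Step 2 — Component impedances:
  R: Z = R = 506 Ω
  L: Z = jωL = j·6283·0.1 = 0 + j628.3 Ω
Step 3 — Series combination: Z_total = R + L = 506 + j628.3 Ω = 806.7∠51.2° Ω.
Step 4 — Source phasor: V = 18.2∠35.3° V = 14.85 + j10.52 V.
Step 5 — Ohm's law: I = V / Z_total = (14.85 + j10.52) / (506 + j628.3) = 0.0217 - j0.006163 A.
Step 6 — Convert to polar: |I| = 0.02256 A, ∠I = -15.9°.

I = 0.02256∠-15.9° A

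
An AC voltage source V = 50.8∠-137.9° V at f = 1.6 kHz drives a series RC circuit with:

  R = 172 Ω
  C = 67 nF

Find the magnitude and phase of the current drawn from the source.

Step 1 — Angular frequency: ω = 2π·f = 2π·1600 = 1.005e+04 rad/s.
Step 2 — Component impedances:
  R: Z = R = 172 Ω
  C: Z = 1/(jωC) = -j/(ω·C) = 0 - j1485 Ω
Step 3 — Series combination: Z_total = R + C = 172 - j1485 Ω = 1495∠-83.4° Ω.
Step 4 — Source phasor: V = 50.8∠-137.9° V = -37.69 - j34.06 V.
Step 5 — Ohm's law: I = V / Z_total = (-37.69 - j34.06) / (172 - j1485) = 0.01973 - j0.02767 A.
Step 6 — Convert to polar: |I| = 0.03399 A, ∠I = -54.5°.

I = 0.03399∠-54.5° A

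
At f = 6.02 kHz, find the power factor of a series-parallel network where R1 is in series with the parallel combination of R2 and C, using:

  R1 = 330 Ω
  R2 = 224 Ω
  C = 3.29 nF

Step 1 — Angular frequency: ω = 2π·f = 2π·6020 = 3.782e+04 rad/s.
Step 2 — Component impedances:
  R1: Z = R = 330 Ω
  R2: Z = R = 224 Ω
  C: Z = 1/(jωC) = -j/(ω·C) = 0 - j8036 Ω
Step 3 — Parallel branch: R2 || C = 1/(1/R2 + 1/C) = 223.8 - j6.239 Ω.
Step 4 — Series with R1: Z_total = R1 + (R2 || C) = 553.8 - j6.239 Ω = 553.9∠-0.6° Ω.
Step 5 — Power factor: PF = cos(φ) = Re(Z)/|Z| = 553.83/553.86 = 0.9999.
Step 6 — Type: Im(Z) = -6.239 ⇒ leading (phase φ = -0.6°).

PF = 0.9999 (leading, φ = -0.6°)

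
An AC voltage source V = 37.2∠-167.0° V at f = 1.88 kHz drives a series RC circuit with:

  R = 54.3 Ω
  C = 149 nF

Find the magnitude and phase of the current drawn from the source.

Step 1 — Angular frequency: ω = 2π·f = 2π·1880 = 1.181e+04 rad/s.
Step 2 — Component impedances:
  R: Z = R = 54.3 Ω
  C: Z = 1/(jωC) = -j/(ω·C) = 0 - j568.2 Ω
Step 3 — Series combination: Z_total = R + C = 54.3 - j568.2 Ω = 570.8∠-84.5° Ω.
Step 4 — Source phasor: V = 37.2∠-167.0° V = -36.25 - j8.368 V.
Step 5 — Ohm's law: I = V / Z_total = (-36.25 - j8.368) / (54.3 - j568.2) = 0.008553 - j0.06461 A.
Step 6 — Convert to polar: |I| = 0.06518 A, ∠I = -82.5°.

I = 0.06518∠-82.5° A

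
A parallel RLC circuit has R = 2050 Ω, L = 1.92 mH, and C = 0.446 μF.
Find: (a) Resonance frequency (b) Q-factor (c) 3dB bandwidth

Step 1 — Resonance: ω₀ = 1/√(LC) = 1/√(0.00192·4.46e-07) = 3.417e+04 rad/s.
Step 2 — f₀ = ω₀/(2π) = 5439 Hz.
Step 3 — Parallel Q: Q = R/(ω₀L) = 2050/(3.417e+04·0.00192) = 31.24.
Step 4 — Bandwidth: Δω = ω₀/Q = 1094 rad/s; BW = Δω/(2π) = 174.1 Hz.

(a) f₀ = 5439 Hz  (b) Q = 31.24  (c) BW = 174.1 Hz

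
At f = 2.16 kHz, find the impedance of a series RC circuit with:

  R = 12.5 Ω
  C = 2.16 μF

Step 1 — Angular frequency: ω = 2π·f = 2π·2160 = 1.357e+04 rad/s.
Step 2 — Component impedances:
  R: Z = R = 12.5 Ω
  C: Z = 1/(jωC) = -j/(ω·C) = 0 - j34.11 Ω
Step 3 — Series combination: Z_total = R + C = 12.5 - j34.11 Ω = 36.33∠-69.9° Ω.

Z = 12.5 - j34.11 Ω = 36.33∠-69.9° Ω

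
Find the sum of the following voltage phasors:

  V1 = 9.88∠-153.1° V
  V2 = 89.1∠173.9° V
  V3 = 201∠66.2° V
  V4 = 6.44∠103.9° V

Step 1 — Convert each phasor to rectangular form:
  V1 = 9.88·(cos(-153.1°) + j·sin(-153.1°)) = -8.811 - j4.47 V
  V2 = 89.1·(cos(173.9°) + j·sin(173.9°)) = -88.6 + j9.468 V
  V3 = 201·(cos(66.2°) + j·sin(66.2°)) = 81.11 + j183.9 V
  V4 = 6.44·(cos(103.9°) + j·sin(103.9°)) = -1.547 + j6.251 V
Step 2 — Sum components: V_total = -17.84 + j195.2 V.
Step 3 — Convert to polar: |V_total| = 196 V, ∠V_total = 95.2°.

V_total = 196∠95.2° V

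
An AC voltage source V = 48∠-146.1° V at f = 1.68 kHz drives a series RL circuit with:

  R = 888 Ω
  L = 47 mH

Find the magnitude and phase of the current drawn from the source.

Step 1 — Angular frequency: ω = 2π·f = 2π·1680 = 1.056e+04 rad/s.
Step 2 — Component impedances:
  R: Z = R = 888 Ω
  L: Z = jωL = j·1.056e+04·0.047 = 0 + j496.1 Ω
Step 3 — Series combination: Z_total = R + L = 888 + j496.1 Ω = 1017∠29.2° Ω.
Step 4 — Source phasor: V = 48∠-146.1° V = -39.84 - j26.77 V.
Step 5 — Ohm's law: I = V / Z_total = (-39.84 - j26.77) / (888 + j496.1) = -0.04703 - j0.003873 A.
Step 6 — Convert to polar: |I| = 0.04719 A, ∠I = -175.3°.

I = 0.04719∠-175.3° A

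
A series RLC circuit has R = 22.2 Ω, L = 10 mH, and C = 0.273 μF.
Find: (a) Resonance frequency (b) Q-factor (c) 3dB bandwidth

Step 1 — Resonance: ω₀ = 1/√(LC) = 1/√(0.01·2.73e-07) = 1.914e+04 rad/s.
Step 2 — f₀ = ω₀/(2π) = 3046 Hz.
Step 3 — Series Q: Q = ω₀L/R = 1.914e+04·0.01/22.2 = 8.621.
Step 4 — Bandwidth: Δω = ω₀/Q = 2220 rad/s; BW = Δω/(2π) = 353.3 Hz.

(a) f₀ = 3046 Hz  (b) Q = 8.621  (c) BW = 353.3 Hz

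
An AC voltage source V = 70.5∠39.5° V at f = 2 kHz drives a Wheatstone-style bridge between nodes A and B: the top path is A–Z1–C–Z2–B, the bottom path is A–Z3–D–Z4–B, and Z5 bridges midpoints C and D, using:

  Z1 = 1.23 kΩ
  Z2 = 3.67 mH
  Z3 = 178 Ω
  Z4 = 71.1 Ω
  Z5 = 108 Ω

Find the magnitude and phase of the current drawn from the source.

Step 1 — Angular frequency: ω = 2π·f = 2π·2000 = 1.257e+04 rad/s.
Step 2 — Component impedances:
  Z1: Z = R = 1230 Ω
  Z2: Z = jωL = j·1.257e+04·0.00367 = 0 + j46.12 Ω
  Z3: Z = R = 178 Ω
  Z4: Z = R = 71.1 Ω
  Z5: Z = R = 108 Ω
Step 3 — Bridge requires nodal analysis (the Z5 bridge couples midpoints C and D, so the two paths cannot be reduced to a simple series/parallel combination). Setting node B to ground and injecting 1 A at node A, the 3-node admittance system at A, C, D solves to V_A = Z_AB = 190 + j10.27 Ω = 190.3∠3.1° Ω.
Step 4 — Source phasor: V = 70.5∠39.5° V = 54.4 + j44.84 V.
Step 5 — Ohm's law: I = V / Z_total = (54.4 + j44.84) / (190 + j10.27) = 0.2982 + j0.2199 A.
Step 6 — Convert to polar: |I| = 0.3705 A, ∠I = 36.4°.

I = 0.3705∠36.4° A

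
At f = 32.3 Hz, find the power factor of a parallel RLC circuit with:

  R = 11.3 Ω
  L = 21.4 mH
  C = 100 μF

Step 1 — Angular frequency: ω = 2π·f = 2π·32.3 = 202.9 rad/s.
Step 2 — Component impedances:
  R: Z = R = 11.3 Ω
  L: Z = jωL = j·202.9·0.0214 = 0 + j4.343 Ω
  C: Z = 1/(jωC) = -j/(ω·C) = 0 - j49.27 Ω
Step 3 — Parallel combination: 1/Z_total = 1/R + 1/L + 1/C; Z_total = 1.705 + j4.044 Ω = 4.389∠67.1° Ω.
Step 4 — Power factor: PF = cos(φ) = Re(Z)/|Z| = 1.7047/4.3889 = 0.3884.
Step 5 — Type: Im(Z) = 4.044 ⇒ lagging (phase φ = 67.1°).

PF = 0.3884 (lagging, φ = 67.1°)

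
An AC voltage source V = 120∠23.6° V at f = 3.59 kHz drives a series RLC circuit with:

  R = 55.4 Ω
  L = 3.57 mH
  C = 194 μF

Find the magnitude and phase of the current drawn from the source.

Step 1 — Angular frequency: ω = 2π·f = 2π·3590 = 2.256e+04 rad/s.
Step 2 — Component impedances:
  R: Z = R = 55.4 Ω
  L: Z = jωL = j·2.256e+04·0.00357 = 0 + j80.53 Ω
  C: Z = 1/(jωC) = -j/(ω·C) = 0 - j0.2285 Ω
Step 3 — Series combination: Z_total = R + L + C = 55.4 + j80.3 Ω = 97.56∠55.4° Ω.
Step 4 — Source phasor: V = 120∠23.6° V = 110 + j48.04 V.
Step 5 — Ohm's law: I = V / Z_total = (110 + j48.04) / (55.4 + j80.3) = 1.045 - j0.6481 A.
Step 6 — Convert to polar: |I| = 1.23 A, ∠I = -31.8°.

I = 1.23∠-31.8° A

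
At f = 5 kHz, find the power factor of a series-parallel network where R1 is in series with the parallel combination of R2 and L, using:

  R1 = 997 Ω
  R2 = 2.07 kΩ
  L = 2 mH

Step 1 — Angular frequency: ω = 2π·f = 2π·5000 = 3.142e+04 rad/s.
Step 2 — Component impedances:
  R1: Z = R = 997 Ω
  R2: Z = R = 2070 Ω
  L: Z = jωL = j·3.142e+04·0.002 = 0 + j62.83 Ω
Step 3 — Parallel branch: R2 || L = 1/(1/R2 + 1/L) = 1.905 + j62.77 Ω.
Step 4 — Series with R1: Z_total = R1 + (R2 || L) = 998.9 + j62.77 Ω = 1001∠3.6° Ω.
Step 5 — Power factor: PF = cos(φ) = Re(Z)/|Z| = 998.91/1000.9 = 0.998.
Step 6 — Type: Im(Z) = 62.77 ⇒ lagging (phase φ = 3.6°).

PF = 0.998 (lagging, φ = 3.6°)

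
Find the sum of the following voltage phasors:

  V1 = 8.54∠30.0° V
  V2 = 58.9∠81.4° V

Step 1 — Convert each phasor to rectangular form:
  V1 = 8.54·(cos(30.0°) + j·sin(30.0°)) = 7.396 + j4.27 V
  V2 = 58.9·(cos(81.4°) + j·sin(81.4°)) = 8.808 + j58.24 V
Step 2 — Sum components: V_total = 16.2 + j62.51 V.
Step 3 — Convert to polar: |V_total| = 64.57 V, ∠V_total = 75.5°.

V_total = 64.57∠75.5° V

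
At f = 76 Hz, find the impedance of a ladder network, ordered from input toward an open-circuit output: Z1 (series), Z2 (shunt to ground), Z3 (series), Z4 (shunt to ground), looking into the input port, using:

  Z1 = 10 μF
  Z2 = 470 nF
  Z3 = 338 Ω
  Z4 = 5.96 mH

Step 1 — Angular frequency: ω = 2π·f = 2π·76 = 477.5 rad/s.
Step 2 — Component impedances:
  Z1: Z = 1/(jωC) = -j/(ω·C) = 0 - j209.4 Ω
  Z2: Z = 1/(jωC) = -j/(ω·C) = 0 - j4456 Ω
  Z3: Z = R = 338 Ω
  Z4: Z = jωL = j·477.5·0.00596 = 0 + j2.846 Ω
Step 3 — Ladder network (open output): work backward from the far end, alternating series and parallel combinations. Z_in = 336.5 - j232.1 Ω = 408.8∠-34.6° Ω.

Z = 336.5 - j232.1 Ω = 408.8∠-34.6° Ω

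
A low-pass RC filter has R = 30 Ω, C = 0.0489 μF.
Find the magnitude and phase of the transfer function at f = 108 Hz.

Step 1 — Angular frequency: ω = 2π·108 = 678.6 rad/s.
Step 2 — Transfer function: H(jω) = 1/(1 + jωRC).
Step 3 — Denominator: 1 + jωRC = 1 + j·678.6·30·4.89e-08 = 1 + j0.0009955.
Step 4 — H = 1 - j0.0009955.
Step 5 — Magnitude: |H| = 1 (-0.0 dB); phase: φ = -0.1°.

|H| = 1 (-0.0 dB), φ = -0.1°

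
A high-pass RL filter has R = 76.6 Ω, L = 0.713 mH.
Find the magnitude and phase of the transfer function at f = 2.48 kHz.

Step 1 — Angular frequency: ω = 2π·2480 = 1.558e+04 rad/s.
Step 2 — Transfer function: H(jω) = jωL/(R + jωL).
Step 3 — Numerator jωL = j·11.11; denominator R + jωL = 76.6 + j11.11.
Step 4 — H = 0.0206 + j0.1421.
Step 5 — Magnitude: |H| = 0.1435 (-16.9 dB); phase: φ = 81.7°.

|H| = 0.1435 (-16.9 dB), φ = 81.7°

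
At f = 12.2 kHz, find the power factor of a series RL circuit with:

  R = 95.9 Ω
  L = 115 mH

Step 1 — Angular frequency: ω = 2π·f = 2π·1.22e+04 = 7.665e+04 rad/s.
Step 2 — Component impedances:
  R: Z = R = 95.9 Ω
  L: Z = jωL = j·7.665e+04·0.115 = 0 + j8815 Ω
Step 3 — Series combination: Z_total = R + L = 95.9 + j8815 Ω = 8816∠89.4° Ω.
Step 4 — Power factor: PF = cos(φ) = Re(Z)/|Z| = 95.9/8816 = 0.01088.
Step 5 — Type: Im(Z) = 8815 ⇒ lagging (phase φ = 89.4°).

PF = 0.01088 (lagging, φ = 89.4°)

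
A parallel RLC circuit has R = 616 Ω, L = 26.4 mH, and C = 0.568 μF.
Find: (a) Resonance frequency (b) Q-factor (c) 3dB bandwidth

Step 1 — Resonance: ω₀ = 1/√(LC) = 1/√(0.0264·5.68e-07) = 8166 rad/s.
Step 2 — f₀ = ω₀/(2π) = 1300 Hz.
Step 3 — Parallel Q: Q = R/(ω₀L) = 616/(8166·0.0264) = 2.857.
Step 4 — Bandwidth: Δω = ω₀/Q = 2858 rad/s; BW = Δω/(2π) = 454.9 Hz.

(a) f₀ = 1300 Hz  (b) Q = 2.857  (c) BW = 454.9 Hz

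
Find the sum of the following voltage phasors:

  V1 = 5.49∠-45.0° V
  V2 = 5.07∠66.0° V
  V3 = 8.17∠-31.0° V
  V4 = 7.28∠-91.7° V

Step 1 — Convert each phasor to rectangular form:
  V1 = 5.49·(cos(-45.0°) + j·sin(-45.0°)) = 3.882 - j3.882 V
  V2 = 5.07·(cos(66.0°) + j·sin(66.0°)) = 2.062 + j4.632 V
  V3 = 8.17·(cos(-31.0°) + j·sin(-31.0°)) = 7.003 - j4.208 V
  V4 = 7.28·(cos(-91.7°) + j·sin(-91.7°)) = -0.216 - j7.277 V
Step 2 — Sum components: V_total = 12.73 - j10.73 V.
Step 3 — Convert to polar: |V_total| = 16.65 V, ∠V_total = -40.1°.

V_total = 16.65∠-40.1° V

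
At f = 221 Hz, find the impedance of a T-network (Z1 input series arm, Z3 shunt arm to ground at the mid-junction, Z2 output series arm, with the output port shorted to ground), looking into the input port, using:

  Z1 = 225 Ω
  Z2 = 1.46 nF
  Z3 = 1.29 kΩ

Step 1 — Angular frequency: ω = 2π·f = 2π·221 = 1389 rad/s.
Step 2 — Component impedances:
  Z1: Z = R = 225 Ω
  Z2: Z = 1/(jωC) = -j/(ω·C) = 0 - j4.933e+05 Ω
  Z3: Z = R = 1290 Ω
Step 3 — With the output port shorted to ground, the output series arm Z2 runs from the junction to ground; the shunt arm Z3 also runs from the junction to ground. They appear in parallel: Z3 || Z2 = 1290 - j3.374 Ω.
Step 4 — Series with input arm Z1: Z_in = Z1 + (Z3 || Z2) = 1515 - j3.374 Ω = 1515∠-0.1° Ω.

Z = 1515 - j3.374 Ω = 1515∠-0.1° Ω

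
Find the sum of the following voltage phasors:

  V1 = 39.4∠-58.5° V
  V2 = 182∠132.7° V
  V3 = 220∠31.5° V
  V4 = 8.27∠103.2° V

Step 1 — Convert each phasor to rectangular form:
  V1 = 39.4·(cos(-58.5°) + j·sin(-58.5°)) = 20.59 - j33.59 V
  V2 = 182·(cos(132.7°) + j·sin(132.7°)) = -123.4 + j133.8 V
  V3 = 220·(cos(31.5°) + j·sin(31.5°)) = 187.6 + j114.9 V
  V4 = 8.27·(cos(103.2°) + j·sin(103.2°)) = -1.888 + j8.051 V
Step 2 — Sum components: V_total = 82.85 + j223.2 V.
Step 3 — Convert to polar: |V_total| = 238 V, ∠V_total = 69.6°.

V_total = 238∠69.6° V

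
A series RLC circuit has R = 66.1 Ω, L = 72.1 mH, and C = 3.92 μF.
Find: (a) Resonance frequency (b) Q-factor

Step 1 — Resonance condition Im(Z)=0 gives ω₀ = 1/√(LC).
Step 2 — ω₀ = 1/√(0.0721·3.92e-06) = 1881 rad/s.
Step 3 — f₀ = ω₀/(2π) = 299.4 Hz.
Step 4 — Series Q: Q = ω₀L/R = 1881·0.0721/66.1 = 2.052.

(a) f₀ = 299.4 Hz  (b) Q = 2.052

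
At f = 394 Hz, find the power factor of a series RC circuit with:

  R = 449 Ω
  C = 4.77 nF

Step 1 — Angular frequency: ω = 2π·f = 2π·394 = 2476 rad/s.
Step 2 — Component impedances:
  R: Z = R = 449 Ω
  C: Z = 1/(jωC) = -j/(ω·C) = 0 - j8.468e+04 Ω
Step 3 — Series combination: Z_total = R + C = 449 - j8.468e+04 Ω = 8.469e+04∠-89.7° Ω.
Step 4 — Power factor: PF = cos(φ) = Re(Z)/|Z| = 449/8.469e+04 = 0.005302.
Step 5 — Type: Im(Z) = -8.468e+04 ⇒ leading (phase φ = -89.7°).

PF = 0.005302 (leading, φ = -89.7°)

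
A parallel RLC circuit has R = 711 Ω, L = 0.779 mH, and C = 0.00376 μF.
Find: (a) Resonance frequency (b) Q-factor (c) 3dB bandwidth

Step 1 — Resonance: ω₀ = 1/√(LC) = 1/√(0.000779·3.76e-09) = 5.843e+05 rad/s.
Step 2 — f₀ = ω₀/(2π) = 9.299e+04 Hz.
Step 3 — Parallel Q: Q = R/(ω₀L) = 711/(5.843e+05·0.000779) = 1.562.
Step 4 — Bandwidth: Δω = ω₀/Q = 3.741e+05 rad/s; BW = Δω/(2π) = 5.953e+04 Hz.

(a) f₀ = 9.299e+04 Hz  (b) Q = 1.562  (c) BW = 5.953e+04 Hz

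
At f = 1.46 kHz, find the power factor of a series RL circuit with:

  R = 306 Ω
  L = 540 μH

Step 1 — Angular frequency: ω = 2π·f = 2π·1460 = 9173 rad/s.
Step 2 — Component impedances:
  R: Z = R = 306 Ω
  L: Z = jωL = j·9173·0.00054 = 0 + j4.954 Ω
Step 3 — Series combination: Z_total = R + L = 306 + j4.954 Ω = 306∠0.9° Ω.
Step 4 — Power factor: PF = cos(φ) = Re(Z)/|Z| = 306/306.04 = 0.9999.
Step 5 — Type: Im(Z) = 4.954 ⇒ lagging (phase φ = 0.9°).

PF = 0.9999 (lagging, φ = 0.9°)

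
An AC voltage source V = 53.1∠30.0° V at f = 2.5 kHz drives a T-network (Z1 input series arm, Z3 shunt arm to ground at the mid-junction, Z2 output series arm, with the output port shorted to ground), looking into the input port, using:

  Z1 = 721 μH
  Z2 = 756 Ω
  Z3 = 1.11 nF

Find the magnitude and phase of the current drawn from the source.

Step 1 — Angular frequency: ω = 2π·f = 2π·2500 = 1.571e+04 rad/s.
Step 2 — Component impedances:
  Z1: Z = jωL = j·1.571e+04·0.000721 = 0 + j11.33 Ω
  Z2: Z = R = 756 Ω
  Z3: Z = 1/(jωC) = -j/(ω·C) = 0 - j5.735e+04 Ω
Step 3 — With the output port shorted to ground, the output series arm Z2 runs from the junction to ground; the shunt arm Z3 also runs from the junction to ground. They appear in parallel: Z3 || Z2 = 755.9 - j9.963 Ω.
Step 4 — Series with input arm Z1: Z_in = Z1 + (Z3 || Z2) = 755.9 + j1.362 Ω = 755.9∠0.1° Ω.
Step 5 — Source phasor: V = 53.1∠30.0° V = 45.99 + j26.55 V.
Step 6 — Ohm's law: I = V / Z_total = (45.99 + j26.55) / (755.9 + j1.362) = 0.0609 + j0.03502 A.
Step 7 — Convert to polar: |I| = 0.07025 A, ∠I = 29.9°.

I = 0.07025∠29.9° A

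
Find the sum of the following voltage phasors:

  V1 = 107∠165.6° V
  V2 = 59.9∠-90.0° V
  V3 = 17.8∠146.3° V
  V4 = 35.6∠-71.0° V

Step 1 — Convert each phasor to rectangular form:
  V1 = 107·(cos(165.6°) + j·sin(165.6°)) = -103.6 + j26.61 V
  V2 = 59.9·(cos(-90.0°) + j·sin(-90.0°)) = 0 - j59.9 V
  V3 = 17.8·(cos(146.3°) + j·sin(146.3°)) = -14.81 + j9.876 V
  V4 = 35.6·(cos(-71.0°) + j·sin(-71.0°)) = 11.59 - j33.66 V
Step 2 — Sum components: V_total = -106.9 - j57.07 V.
Step 3 — Convert to polar: |V_total| = 121.1 V, ∠V_total = -151.9°.

V_total = 121.1∠-151.9° V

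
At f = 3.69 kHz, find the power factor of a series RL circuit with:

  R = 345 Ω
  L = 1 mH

Step 1 — Angular frequency: ω = 2π·f = 2π·3690 = 2.318e+04 rad/s.
Step 2 — Component impedances:
  R: Z = R = 345 Ω
  L: Z = jωL = j·2.318e+04·0.001 = 0 + j23.18 Ω
Step 3 — Series combination: Z_total = R + L = 345 + j23.18 Ω = 345.8∠3.8° Ω.
Step 4 — Power factor: PF = cos(φ) = Re(Z)/|Z| = 345/345.8 = 0.9977.
Step 5 — Type: Im(Z) = 23.18 ⇒ lagging (phase φ = 3.8°).

PF = 0.9977 (lagging, φ = 3.8°)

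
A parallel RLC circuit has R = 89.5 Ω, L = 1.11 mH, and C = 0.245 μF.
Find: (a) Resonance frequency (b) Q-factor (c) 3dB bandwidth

Step 1 — Resonance: ω₀ = 1/√(LC) = 1/√(0.00111·2.45e-07) = 6.064e+04 rad/s.
Step 2 — f₀ = ω₀/(2π) = 9651 Hz.
Step 3 — Parallel Q: Q = R/(ω₀L) = 89.5/(6.064e+04·0.00111) = 1.33.
Step 4 — Bandwidth: Δω = ω₀/Q = 4.56e+04 rad/s; BW = Δω/(2π) = 7258 Hz.

(a) f₀ = 9651 Hz  (b) Q = 1.33  (c) BW = 7258 Hz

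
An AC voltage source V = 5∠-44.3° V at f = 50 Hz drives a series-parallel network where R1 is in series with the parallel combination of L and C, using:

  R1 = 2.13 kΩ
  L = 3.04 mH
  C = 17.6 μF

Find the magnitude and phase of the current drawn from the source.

Step 1 — Angular frequency: ω = 2π·f = 2π·50 = 314.2 rad/s.
Step 2 — Component impedances:
  R1: Z = R = 2130 Ω
  L: Z = jωL = j·314.2·0.00304 = 0 + j0.955 Ω
  C: Z = 1/(jωC) = -j/(ω·C) = 0 - j180.9 Ω
Step 3 — Parallel branch: L || C = 1/(1/L + 1/C) = 0 + j0.9601 Ω.
Step 4 — Series with R1: Z_total = R1 + (L || C) = 2130 + j0.9601 Ω = 2130∠0.0° Ω.
Step 5 — Source phasor: V = 5∠-44.3° V = 3.578 - j3.492 V.
Step 6 — Ohm's law: I = V / Z_total = (3.578 - j3.492) / (2130 + j0.9601) = 0.001679 - j0.00164 A.
Step 7 — Convert to polar: |I| = 0.002347 A, ∠I = -44.3°.

I = 0.002347∠-44.3° A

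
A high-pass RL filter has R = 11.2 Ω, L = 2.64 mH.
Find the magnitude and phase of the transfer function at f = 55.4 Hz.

Step 1 — Angular frequency: ω = 2π·55.4 = 348.1 rad/s.
Step 2 — Transfer function: H(jω) = jωL/(R + jωL).
Step 3 — Numerator jωL = j·0.919; denominator R + jωL = 11.2 + j0.919.
Step 4 — H = 0.006687 + j0.0815.
Step 5 — Magnitude: |H| = 0.08177 (-21.7 dB); phase: φ = 85.3°.

|H| = 0.08177 (-21.7 dB), φ = 85.3°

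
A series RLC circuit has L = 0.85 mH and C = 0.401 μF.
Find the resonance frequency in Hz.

Step 1 — Resonance condition Im(Z)=0 gives ω₀ = 1/√(LC).
Step 2 — ω₀ = 1/√(0.00085·4.01e-07) = 5.416e+04 rad/s.
Step 3 — f₀ = ω₀/(2π) = 8621 Hz.

f₀ = 8621 Hz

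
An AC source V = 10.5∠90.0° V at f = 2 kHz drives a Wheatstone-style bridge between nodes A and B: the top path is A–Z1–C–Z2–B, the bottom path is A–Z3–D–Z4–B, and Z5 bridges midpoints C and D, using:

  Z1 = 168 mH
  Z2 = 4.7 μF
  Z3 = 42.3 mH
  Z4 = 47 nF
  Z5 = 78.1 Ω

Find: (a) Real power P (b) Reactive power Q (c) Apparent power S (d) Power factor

Step 1 — Angular frequency: ω = 2π·f = 2π·2000 = 1.257e+04 rad/s.
Step 2 — Component impedances:
  Z1: Z = jωL = j·1.257e+04·0.168 = 0 + j2111 Ω
  Z2: Z = 1/(jωC) = -j/(ω·C) = 0 - j16.93 Ω
  Z3: Z = jωL = j·1.257e+04·0.0423 = 0 + j531.6 Ω
  Z4: Z = 1/(jωC) = -j/(ω·C) = 0 - j1693 Ω
  Z5: Z = R = 78.1 Ω
Step 3 — Bridge requires nodal analysis (the Z5 bridge couples midpoints C and D, so the two paths cannot be reduced to a simple series/parallel combination). Setting node B to ground and injecting 1 A at node A, the 3-node admittance system at A, C, D solves to V_A = Z_AB = 48.6 + j407.1 Ω = 410∠83.2° Ω.
Step 4 — Source phasor: V = 10.5∠90.0° V = 0 + j10.5 V.
Step 5 — Current: I = V / Z = 0.02543 + j0.003036 A = 0.02561∠6.8° A.
Step 6 — Complex power: S = V·I* = 0.03188 + j0.267 VA.
Step 7 — Real power: P = Re(S) = 0.03188 W.
Step 8 — Reactive power: Q = Im(S) = 0.267 VAR.
Step 9 — Apparent power: |S| = 0.2689 VA.
Step 10 — Power factor: PF = P/|S| = 0.1185 (lagging).

(a) P = 0.03188 W  (b) Q = 0.267 VAR  (c) S = 0.2689 VA  (d) PF = 0.1185 (lagging)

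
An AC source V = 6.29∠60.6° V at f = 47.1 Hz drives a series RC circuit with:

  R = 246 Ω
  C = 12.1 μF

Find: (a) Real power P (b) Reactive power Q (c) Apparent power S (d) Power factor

Step 1 — Angular frequency: ω = 2π·f = 2π·47.1 = 295.9 rad/s.
Step 2 — Component impedances:
  R: Z = R = 246 Ω
  C: Z = 1/(jωC) = -j/(ω·C) = 0 - j279.3 Ω
Step 3 — Series combination: Z_total = R + C = 246 - j279.3 Ω = 372.2∠-48.6° Ω.
Step 4 — Source phasor: V = 6.29∠60.6° V = 3.088 + j5.48 V.
Step 5 — Current: I = V / Z = -0.005565 + j0.01596 A = 0.0169∠109.2° A.
Step 6 — Complex power: S = V·I* = 0.07027 - j0.07977 VA.
Step 7 — Real power: P = Re(S) = 0.07027 W.
Step 8 — Reactive power: Q = Im(S) = -0.07977 VAR.
Step 9 — Apparent power: |S| = 0.1063 VA.
Step 10 — Power factor: PF = P/|S| = 0.661 (leading).

(a) P = 0.07027 W  (b) Q = -0.07977 VAR  (c) S = 0.1063 VA  (d) PF = 0.661 (leading)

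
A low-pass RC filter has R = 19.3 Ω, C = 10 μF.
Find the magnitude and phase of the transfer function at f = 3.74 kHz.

Step 1 — Angular frequency: ω = 2π·3740 = 2.35e+04 rad/s.
Step 2 — Transfer function: H(jω) = 1/(1 + jωRC).
Step 3 — Denominator: 1 + jωRC = 1 + j·2.35e+04·19.3·1e-05 = 1 + j4.535.
Step 4 — H = 0.04636 - j0.2103.
Step 5 — Magnitude: |H| = 0.2153 (-13.3 dB); phase: φ = -77.6°.

|H| = 0.2153 (-13.3 dB), φ = -77.6°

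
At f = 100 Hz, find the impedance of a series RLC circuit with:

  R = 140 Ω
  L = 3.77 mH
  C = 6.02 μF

Step 1 — Angular frequency: ω = 2π·f = 2π·100 = 628.3 rad/s.
Step 2 — Component impedances:
  R: Z = R = 140 Ω
  L: Z = jωL = j·628.3·0.00377 = 0 + j2.369 Ω
  C: Z = 1/(jωC) = -j/(ω·C) = 0 - j264.4 Ω
Step 3 — Series combination: Z_total = R + L + C = 140 - j262 Ω = 297.1∠-61.9° Ω.

Z = 140 - j262 Ω = 297.1∠-61.9° Ω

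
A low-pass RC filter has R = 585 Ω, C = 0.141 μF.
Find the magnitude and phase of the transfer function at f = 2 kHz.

Step 1 — Angular frequency: ω = 2π·2000 = 1.257e+04 rad/s.
Step 2 — Transfer function: H(jω) = 1/(1 + jωRC).
Step 3 — Denominator: 1 + jωRC = 1 + j·1.257e+04·585·1.41e-07 = 1 + j1.037.
Step 4 — H = 0.4821 - j0.4997.
Step 5 — Magnitude: |H| = 0.6943 (-3.2 dB); phase: φ = -46.0°.

|H| = 0.6943 (-3.2 dB), φ = -46.0°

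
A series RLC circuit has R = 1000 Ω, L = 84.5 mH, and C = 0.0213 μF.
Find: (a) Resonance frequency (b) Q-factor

Step 1 — Resonance condition Im(Z)=0 gives ω₀ = 1/√(LC).
Step 2 — ω₀ = 1/√(0.0845·2.13e-08) = 2.357e+04 rad/s.
Step 3 — f₀ = ω₀/(2π) = 3751 Hz.
Step 4 — Series Q: Q = ω₀L/R = 2.357e+04·0.0845/1000 = 1.992.

(a) f₀ = 3751 Hz  (b) Q = 1.992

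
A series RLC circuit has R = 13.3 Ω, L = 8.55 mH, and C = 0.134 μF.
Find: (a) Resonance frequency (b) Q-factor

Step 1 — Resonance condition Im(Z)=0 gives ω₀ = 1/√(LC).
Step 2 — ω₀ = 1/√(0.00855·1.34e-07) = 2.954e+04 rad/s.
Step 3 — f₀ = ω₀/(2π) = 4702 Hz.
Step 4 — Series Q: Q = ω₀L/R = 2.954e+04·0.00855/13.3 = 18.99.

(a) f₀ = 4702 Hz  (b) Q = 18.99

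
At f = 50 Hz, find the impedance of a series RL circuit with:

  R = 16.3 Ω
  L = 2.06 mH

Step 1 — Angular frequency: ω = 2π·f = 2π·50 = 314.2 rad/s.
Step 2 — Component impedances:
  R: Z = R = 16.3 Ω
  L: Z = jωL = j·314.2·0.00206 = 0 + j0.6472 Ω
Step 3 — Series combination: Z_total = R + L = 16.3 + j0.6472 Ω = 16.31∠2.3° Ω.

Z = 16.3 + j0.6472 Ω = 16.31∠2.3° Ω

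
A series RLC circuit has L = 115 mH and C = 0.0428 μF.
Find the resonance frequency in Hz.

Step 1 — Resonance condition Im(Z)=0 gives ω₀ = 1/√(LC).
Step 2 — ω₀ = 1/√(0.115·4.28e-08) = 1.425e+04 rad/s.
Step 3 — f₀ = ω₀/(2π) = 2269 Hz.

f₀ = 2269 Hz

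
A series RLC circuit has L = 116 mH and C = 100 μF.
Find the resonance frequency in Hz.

Step 1 — Resonance condition Im(Z)=0 gives ω₀ = 1/√(LC).
Step 2 — ω₀ = 1/√(0.116·0.0001) = 293.6 rad/s.
Step 3 — f₀ = ω₀/(2π) = 46.73 Hz.

f₀ = 46.73 Hz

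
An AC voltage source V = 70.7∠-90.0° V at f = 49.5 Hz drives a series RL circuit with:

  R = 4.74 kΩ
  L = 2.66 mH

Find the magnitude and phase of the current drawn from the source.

Step 1 — Angular frequency: ω = 2π·f = 2π·49.5 = 311 rad/s.
Step 2 — Component impedances:
  R: Z = R = 4740 Ω
  L: Z = jωL = j·311·0.00266 = 0 + j0.8273 Ω
Step 3 — Series combination: Z_total = R + L = 4740 + j0.8273 Ω = 4740∠0.0° Ω.
Step 4 — Source phasor: V = 70.7∠-90.0° V = 0 - j70.7 V.
Step 5 — Ohm's law: I = V / Z_total = (0 - j70.7) / (4740 + j0.8273) = -2.603e-06 - j0.01492 A.
Step 6 — Convert to polar: |I| = 0.01492 A, ∠I = -90.0°.

I = 0.01492∠-90.0° A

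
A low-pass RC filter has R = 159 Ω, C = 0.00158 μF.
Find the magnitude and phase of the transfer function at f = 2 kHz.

Step 1 — Angular frequency: ω = 2π·2000 = 1.257e+04 rad/s.
Step 2 — Transfer function: H(jω) = 1/(1 + jωRC).
Step 3 — Denominator: 1 + jωRC = 1 + j·1.257e+04·159·1.58e-09 = 1 + j0.003157.
Step 4 — H = 1 - j0.003157.
Step 5 — Magnitude: |H| = 1 (-0.0 dB); phase: φ = -0.2°.

|H| = 1 (-0.0 dB), φ = -0.2°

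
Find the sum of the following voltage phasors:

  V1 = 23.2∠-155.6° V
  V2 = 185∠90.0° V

Step 1 — Convert each phasor to rectangular form:
  V1 = 23.2·(cos(-155.6°) + j·sin(-155.6°)) = -21.13 - j9.584 V
  V2 = 185·(cos(90.0°) + j·sin(90.0°)) = 0 + j185 V
Step 2 — Sum components: V_total = -21.13 + j175.4 V.
Step 3 — Convert to polar: |V_total| = 176.7 V, ∠V_total = 96.9°.

V_total = 176.7∠96.9° V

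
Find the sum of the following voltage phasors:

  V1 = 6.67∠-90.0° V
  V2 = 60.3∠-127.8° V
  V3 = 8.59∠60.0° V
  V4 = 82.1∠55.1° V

Step 1 — Convert each phasor to rectangular form:
  V1 = 6.67·(cos(-90.0°) + j·sin(-90.0°)) = 0 - j6.67 V
  V2 = 60.3·(cos(-127.8°) + j·sin(-127.8°)) = -36.96 - j47.65 V
  V3 = 8.59·(cos(60.0°) + j·sin(60.0°)) = 4.295 + j7.439 V
  V4 = 82.1·(cos(55.1°) + j·sin(55.1°)) = 46.97 + j67.33 V
Step 2 — Sum components: V_total = 14.31 + j20.46 V.
Step 3 — Convert to polar: |V_total| = 24.97 V, ∠V_total = 55.0°.

V_total = 24.97∠55.0° V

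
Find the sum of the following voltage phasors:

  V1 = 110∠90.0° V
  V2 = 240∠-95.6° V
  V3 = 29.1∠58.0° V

Step 1 — Convert each phasor to rectangular form:
  V1 = 110·(cos(90.0°) + j·sin(90.0°)) = 0 + j110 V
  V2 = 240·(cos(-95.6°) + j·sin(-95.6°)) = -23.42 - j238.9 V
  V3 = 29.1·(cos(58.0°) + j·sin(58.0°)) = 15.42 + j24.68 V
Step 2 — Sum components: V_total = -7.999 - j104.2 V.
Step 3 — Convert to polar: |V_total| = 104.5 V, ∠V_total = -94.4°.

V_total = 104.5∠-94.4° V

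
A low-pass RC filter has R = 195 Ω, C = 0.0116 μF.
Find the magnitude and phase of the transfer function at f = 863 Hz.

Step 1 — Angular frequency: ω = 2π·863 = 5422 rad/s.
Step 2 — Transfer function: H(jω) = 1/(1 + jωRC).
Step 3 — Denominator: 1 + jωRC = 1 + j·5422·195·1.16e-08 = 1 + j0.01227.
Step 4 — H = 0.9998 - j0.01226.
Step 5 — Magnitude: |H| = 0.9999 (-0.0 dB); phase: φ = -0.7°.

|H| = 0.9999 (-0.0 dB), φ = -0.7°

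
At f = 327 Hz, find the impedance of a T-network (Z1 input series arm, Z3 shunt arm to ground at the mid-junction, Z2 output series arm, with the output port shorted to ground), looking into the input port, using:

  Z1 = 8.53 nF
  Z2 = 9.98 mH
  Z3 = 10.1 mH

Step 1 — Angular frequency: ω = 2π·f = 2π·327 = 2055 rad/s.
Step 2 — Component impedances:
  Z1: Z = 1/(jωC) = -j/(ω·C) = 0 - j5.706e+04 Ω
  Z2: Z = jωL = j·2055·0.00998 = 0 + j20.5 Ω
  Z3: Z = jωL = j·2055·0.0101 = 0 + j20.75 Ω
Step 3 — With the output port shorted to ground, the output series arm Z2 runs from the junction to ground; the shunt arm Z3 also runs from the junction to ground. They appear in parallel: Z3 || Z2 = 0 + j10.31 Ω.
Step 4 — Series with input arm Z1: Z_in = Z1 + (Z3 || Z2) = 0 - j5.705e+04 Ω = 5.705e+04∠-90.0° Ω.

Z = 0 - j5.705e+04 Ω = 5.705e+04∠-90.0° Ω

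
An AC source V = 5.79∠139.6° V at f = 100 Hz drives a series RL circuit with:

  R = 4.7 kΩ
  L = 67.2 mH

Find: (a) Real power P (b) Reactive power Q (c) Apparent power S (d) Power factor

Step 1 — Angular frequency: ω = 2π·f = 2π·100 = 628.3 rad/s.
Step 2 — Component impedances:
  R: Z = R = 4700 Ω
  L: Z = jωL = j·628.3·0.0672 = 0 + j42.22 Ω
Step 3 — Series combination: Z_total = R + L = 4700 + j42.22 Ω = 4700∠0.5° Ω.
Step 4 — Source phasor: V = 5.79∠139.6° V = -4.409 + j3.753 V.
Step 5 — Current: I = V / Z = -0.0009309 + j0.0008068 A = 0.001232∠139.1° A.
Step 6 — Complex power: S = V·I* = 0.007132 + j6.407e-05 VA.
Step 7 — Real power: P = Re(S) = 0.007132 W.
Step 8 — Reactive power: Q = Im(S) = 6.407e-05 VAR.
Step 9 — Apparent power: |S| = 0.007132 VA.
Step 10 — Power factor: PF = P/|S| = 1 (lagging).

(a) P = 0.007132 W  (b) Q = 6.407e-05 VAR  (c) S = 0.007132 VA  (d) PF = 1 (lagging)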